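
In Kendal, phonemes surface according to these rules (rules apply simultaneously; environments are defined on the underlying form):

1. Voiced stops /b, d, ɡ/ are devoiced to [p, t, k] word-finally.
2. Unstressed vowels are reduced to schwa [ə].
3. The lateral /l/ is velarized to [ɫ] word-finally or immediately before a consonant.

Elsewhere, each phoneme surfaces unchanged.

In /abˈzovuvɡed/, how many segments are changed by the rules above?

Segments that undergo a rule: /a/ → [ə] (rule 2); /u/ → [ə] (rule 2); /e/ → [ə] (rule 2); /d/ → [t] (rule 1).
All other segments surface unchanged.

4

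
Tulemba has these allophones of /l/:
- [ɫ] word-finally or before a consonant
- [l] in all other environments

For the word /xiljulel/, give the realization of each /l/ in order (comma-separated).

[ɫ], [l], [ɫ]

Occurrence 1 (position 3): word-finally or before a consonant → [ɫ].
Occurrence 2 (position 6): no conditioning environment matches → elsewhere allophone [l].
Occurrence 3 (position 8): word-finally or before a consonant → [ɫ].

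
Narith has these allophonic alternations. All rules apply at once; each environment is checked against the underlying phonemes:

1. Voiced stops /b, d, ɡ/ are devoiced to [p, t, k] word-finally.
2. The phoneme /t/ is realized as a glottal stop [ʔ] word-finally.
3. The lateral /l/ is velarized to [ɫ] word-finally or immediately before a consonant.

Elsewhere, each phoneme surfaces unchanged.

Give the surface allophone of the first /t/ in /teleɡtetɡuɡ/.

[t]

/t/ — word-initial; rule 2 does not apply here → [t].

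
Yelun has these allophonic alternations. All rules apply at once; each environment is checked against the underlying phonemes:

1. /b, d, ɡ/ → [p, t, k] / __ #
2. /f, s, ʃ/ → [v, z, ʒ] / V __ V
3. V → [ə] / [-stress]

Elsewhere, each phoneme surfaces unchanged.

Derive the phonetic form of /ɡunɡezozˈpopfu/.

/ɡ/ — word-initial; rule 1 does not apply here → [ɡ].
/u/ (between /ɡ/ and /n/): in an unstressed syllable, so rule 3 applies → [ə].
/n/ — not in any rule's target class → [n].
/ɡ/ — between /n/ and /e/; rule 1 does not apply here → [ɡ].
/e/ (between /ɡ/ and /z/) occurs in an unstressed syllable → [ə] by rule 3.
/z/ (between /e/ and /o/): no rule targets it → [z].
/o/ — between /z/ and /z/, in an unstressed syllable — surfaces as [ə] (rule 3).
/z/ — not in any rule's target class → [z].
/p/ (between /z/ and /o/): no rule targets it → [p].
/o/ (between /p/ and /p/) fails the environment for rule 3, so it stays [o].
/p/ (between /o/ and /f/) is unaffected → [p].
/f/ (between /p/ and /u/) is in the target of rule 2 but the environment (between two vowels) is not met → [f].
Rule 3 applies to /u/ (word-final: in an unstressed syllable) → [ə].

[ɡənɡəzəzˈpopfə]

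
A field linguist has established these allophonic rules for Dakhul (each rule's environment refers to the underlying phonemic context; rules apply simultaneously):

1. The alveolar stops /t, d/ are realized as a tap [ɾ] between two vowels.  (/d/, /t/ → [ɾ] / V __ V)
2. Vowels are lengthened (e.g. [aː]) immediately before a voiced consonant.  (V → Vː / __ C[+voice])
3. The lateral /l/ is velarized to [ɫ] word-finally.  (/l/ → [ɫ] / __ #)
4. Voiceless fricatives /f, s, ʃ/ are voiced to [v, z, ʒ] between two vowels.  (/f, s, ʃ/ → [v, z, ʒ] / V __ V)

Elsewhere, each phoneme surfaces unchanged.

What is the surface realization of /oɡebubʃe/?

[oːɡeːbuːbʃe]

/o/ (word-initial): before a voiced consonant, so rule 2 applies → [oː].
/ɡ/ (between /o/ and /e/) is unaffected → [ɡ].
Rule 2 applies to /e/ (between /ɡ/ and /b/: before a voiced consonant) → [eː].
/b/ — not in any rule's target class → [b].
/u/ (between /b/ and /b/) occurs before a voiced consonant → [uː] by rule 2.
/b/ (between /u/ and /ʃ/): no rule targets it → [b].
/ʃ/ — between /b/ and /e/; rule 4 does not apply here → [ʃ].
/e/ — word-final; rule 2 does not apply here → [e].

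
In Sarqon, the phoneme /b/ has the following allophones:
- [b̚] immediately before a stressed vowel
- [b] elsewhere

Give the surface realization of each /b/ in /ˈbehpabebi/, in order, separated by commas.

Occurrence 1 (position 1): immediately before a stressed vowel → [b̚].
Occurrence 2 (position 6): no conditioning environment matches → elsewhere allophone [b].
Occurrence 3 (position 8): no conditioning environment matches → elsewhere allophone [b].

[b̚], [b], [b]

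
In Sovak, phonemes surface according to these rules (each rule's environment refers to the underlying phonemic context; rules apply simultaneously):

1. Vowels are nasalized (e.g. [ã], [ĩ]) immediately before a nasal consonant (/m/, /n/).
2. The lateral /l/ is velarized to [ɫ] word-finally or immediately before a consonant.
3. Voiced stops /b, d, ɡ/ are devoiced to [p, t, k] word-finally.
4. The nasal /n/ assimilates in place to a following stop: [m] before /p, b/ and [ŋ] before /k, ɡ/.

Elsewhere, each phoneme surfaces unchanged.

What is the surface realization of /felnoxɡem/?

/f/ — not in any rule's target class → [f].
/e/ (between /f/ and /l/) fails the environment for rule 1, so it stays [e].
Rule 2 applies to /l/ (between /e/ and /n/: word-finally or immediately before a consonant) → [ɫ].
/n/ (between /l/ and /o/): rule 4 targets it, but not before a labial or velar stop → unchanged [n].
/o/ — between /n/ and /x/; rule 1 does not apply here → [o].
/x/ (between /o/ and /ɡ/): no rule targets it → [x].
/ɡ/ — between /x/ and /e/; rule 3 does not apply here → [ɡ].
/e/ (between /ɡ/ and /m/) occurs before a nasal consonant → [ẽ] by rule 1.
/m/ — not in any rule's target class → [m].

[feɫnoxɡẽm]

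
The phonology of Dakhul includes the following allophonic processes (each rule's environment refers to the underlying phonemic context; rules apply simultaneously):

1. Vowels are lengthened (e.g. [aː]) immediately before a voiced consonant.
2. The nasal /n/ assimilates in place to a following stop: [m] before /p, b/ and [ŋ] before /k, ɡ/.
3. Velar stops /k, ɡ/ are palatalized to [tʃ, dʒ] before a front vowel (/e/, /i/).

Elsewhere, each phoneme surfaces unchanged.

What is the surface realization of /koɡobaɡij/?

[koːɡoːbaːdʒiːj]

/k/ — word-initial; rule 3 does not apply here → [k].
/o/ meets the environment for rule 1 (before a voiced consonant) → [oː].
/ɡ/ (between /o/ and /o/) is in the target of rule 3 but the environment (before a front vowel) is not met → [ɡ].
/o/ meets the environment for rule 1 (before a voiced consonant) → [oː].
/b/ (between /o/ and /a/) is unaffected → [b].
/a/ — between /b/ and /ɡ/, before a voiced consonant — surfaces as [aː] (rule 1).
/ɡ/ — between /a/ and /i/, before a front vowel — surfaces as [dʒ] (rule 3).
/i/ (between /ɡ/ and /j/): before a voiced consonant, so rule 1 applies → [iː].
/j/ — not in any rule's target class → [j].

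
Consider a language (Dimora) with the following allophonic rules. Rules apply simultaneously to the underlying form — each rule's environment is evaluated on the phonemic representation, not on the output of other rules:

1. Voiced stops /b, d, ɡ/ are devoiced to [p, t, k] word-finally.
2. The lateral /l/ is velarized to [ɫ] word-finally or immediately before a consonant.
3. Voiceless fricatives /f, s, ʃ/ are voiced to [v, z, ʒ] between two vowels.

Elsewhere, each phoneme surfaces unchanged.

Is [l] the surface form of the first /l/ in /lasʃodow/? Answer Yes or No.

Yes

/l/ (word-initial): rule 2 targets it, but not word-finally or immediately before a consonant → unchanged [l].
The actual realization is [l], which matches [l].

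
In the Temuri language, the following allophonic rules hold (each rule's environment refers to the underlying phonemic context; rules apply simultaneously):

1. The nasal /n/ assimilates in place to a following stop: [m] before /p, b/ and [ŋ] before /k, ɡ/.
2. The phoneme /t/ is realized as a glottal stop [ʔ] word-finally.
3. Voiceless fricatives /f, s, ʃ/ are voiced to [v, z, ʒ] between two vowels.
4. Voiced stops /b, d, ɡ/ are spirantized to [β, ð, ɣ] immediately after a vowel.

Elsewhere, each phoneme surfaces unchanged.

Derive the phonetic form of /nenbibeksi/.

[nembiβeksi]

/n/ — word-initial; rule 1 does not apply here → [n].
/e/ — not in any rule's target class → [e].
/n/ (between /e/ and /b/): before a labial or velar stop, so rule 1 applies → [m].
/b/ (between /n/ and /i/) fails the environment for rule 4, so it stays [b].
/i/ stays [i].
/b/ (between /i/ and /e/): immediately after a vowel, so rule 4 applies → [β].
/e/ (between /b/ and /k/) is unaffected → [e].
/k/ stays [k].
/s/ (between /k/ and /i/) fails the environment for rule 3, so it stays [s].
/i/ — not in any rule's target class → [i].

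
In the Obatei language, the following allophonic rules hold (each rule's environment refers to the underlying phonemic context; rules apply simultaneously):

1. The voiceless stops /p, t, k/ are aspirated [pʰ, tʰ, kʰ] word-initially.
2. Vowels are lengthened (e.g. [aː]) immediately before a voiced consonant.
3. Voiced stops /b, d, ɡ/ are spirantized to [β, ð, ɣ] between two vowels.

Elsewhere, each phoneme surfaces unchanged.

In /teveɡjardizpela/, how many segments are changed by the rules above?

Segments that undergo a rule: /t/ → [tʰ] (rule 1); /e/ → [eː] (rule 2); /e/ → [eː] (rule 2); /a/ → [aː] (rule 2); /i/ → [iː] (rule 2); /e/ → [eː] (rule 2).
All other segments surface unchanged.

6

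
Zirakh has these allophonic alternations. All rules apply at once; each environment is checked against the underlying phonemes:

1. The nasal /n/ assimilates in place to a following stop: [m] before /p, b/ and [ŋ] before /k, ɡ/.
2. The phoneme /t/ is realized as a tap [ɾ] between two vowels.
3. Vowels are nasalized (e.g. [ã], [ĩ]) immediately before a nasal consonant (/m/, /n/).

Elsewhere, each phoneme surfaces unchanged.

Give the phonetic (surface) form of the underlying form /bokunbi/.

/o/ (between /b/ and /k/): rule 3 targets it, but not before a nasal consonant → unchanged [o].
/u/ meets the environment for rule 3 (before a nasal consonant) → [ũ].
/n/ (between /u/ and /b/) occurs before a labial or velar stop → [m] by rule 1.
/i/ (word-final): rule 3 targets it, but not before a nasal consonant → unchanged [i].

[bokũmbi]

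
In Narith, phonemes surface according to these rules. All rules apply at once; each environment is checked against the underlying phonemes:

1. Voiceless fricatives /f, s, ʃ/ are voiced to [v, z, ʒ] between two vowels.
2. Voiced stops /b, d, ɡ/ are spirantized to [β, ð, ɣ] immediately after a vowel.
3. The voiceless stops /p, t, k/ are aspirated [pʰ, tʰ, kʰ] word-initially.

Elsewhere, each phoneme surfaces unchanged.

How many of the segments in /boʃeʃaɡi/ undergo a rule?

Segments that undergo a rule: /ʃ/ → [ʒ] (rule 1); /ʃ/ → [ʒ] (rule 1); /ɡ/ → [ɣ] (rule 2).
All other segments surface unchanged.

3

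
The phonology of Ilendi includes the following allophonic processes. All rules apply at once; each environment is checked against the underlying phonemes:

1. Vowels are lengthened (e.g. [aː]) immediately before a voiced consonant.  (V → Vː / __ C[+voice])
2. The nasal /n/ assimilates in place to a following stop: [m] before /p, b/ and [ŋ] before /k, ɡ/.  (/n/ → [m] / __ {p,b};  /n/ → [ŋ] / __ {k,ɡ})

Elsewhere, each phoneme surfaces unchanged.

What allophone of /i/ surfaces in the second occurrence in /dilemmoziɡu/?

[iː]

/i/ (between /z/ and /ɡ/): before a voiced consonant, so rule 1 applies → [iː].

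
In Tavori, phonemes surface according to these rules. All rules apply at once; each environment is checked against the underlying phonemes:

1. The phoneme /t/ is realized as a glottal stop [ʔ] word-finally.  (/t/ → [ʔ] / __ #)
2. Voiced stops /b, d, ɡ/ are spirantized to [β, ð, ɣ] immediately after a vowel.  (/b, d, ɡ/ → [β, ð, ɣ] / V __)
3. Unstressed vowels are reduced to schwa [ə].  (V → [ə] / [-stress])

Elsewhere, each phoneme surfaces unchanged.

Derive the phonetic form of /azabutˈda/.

/a/ (word-initial) occurs in an unstressed syllable → [ə] by rule 3.
/z/ (between /a/ and /a/): no rule targets it → [z].
/a/ — between /z/ and /b/, in an unstressed syllable — surfaces as [ə] (rule 3).
/b/ — between /a/ and /u/, immediately after a vowel — surfaces as [β] (rule 2).
Rule 3 applies to /u/ (between /b/ and /t/: in an unstressed syllable) → [ə].
/t/ (between /u/ and /d/) is in the target of rule 1 but the environment (word-finally) is not met → [t].
/d/ (between /t/ and /a/): rule 2 targets it, but not immediately after a vowel → unchanged [d].
/a/ (word-final) fails the environment for rule 3, so it stays [a].

[əzəβətˈda]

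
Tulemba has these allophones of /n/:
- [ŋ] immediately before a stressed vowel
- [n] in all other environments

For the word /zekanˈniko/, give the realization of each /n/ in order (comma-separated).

[n], [ŋ]

Occurrence 1 (position 5): no conditioning environment matches → elsewhere allophone [n].
Occurrence 2 (position 6): immediately before a stressed vowel → [ŋ].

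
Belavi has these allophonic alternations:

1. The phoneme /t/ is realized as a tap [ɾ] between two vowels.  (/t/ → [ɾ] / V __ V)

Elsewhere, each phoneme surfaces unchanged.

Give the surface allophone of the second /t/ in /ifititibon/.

/t/ (between /i/ and /i/): between two vowels, so rule 1 applies → [ɾ].

[ɾ]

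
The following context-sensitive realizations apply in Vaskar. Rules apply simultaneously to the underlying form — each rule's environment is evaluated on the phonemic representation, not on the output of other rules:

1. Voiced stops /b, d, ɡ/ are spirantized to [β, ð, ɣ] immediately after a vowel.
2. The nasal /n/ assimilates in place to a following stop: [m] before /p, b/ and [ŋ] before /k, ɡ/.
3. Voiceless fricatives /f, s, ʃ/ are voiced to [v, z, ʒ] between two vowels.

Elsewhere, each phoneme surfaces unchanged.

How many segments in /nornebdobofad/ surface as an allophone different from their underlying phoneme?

4

Segments that undergo a rule: /b/ → [β] (rule 1); /b/ → [β] (rule 1); /f/ → [v] (rule 3); /d/ → [ð] (rule 1).
All other segments surface unchanged.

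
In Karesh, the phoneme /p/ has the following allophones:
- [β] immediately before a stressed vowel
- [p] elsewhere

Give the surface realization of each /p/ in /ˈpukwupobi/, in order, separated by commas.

[β], [p]

Occurrence 1 (position 1): immediately before a stressed vowel → [β].
Occurrence 2 (position 6): no conditioning environment matches → elsewhere allophone [p].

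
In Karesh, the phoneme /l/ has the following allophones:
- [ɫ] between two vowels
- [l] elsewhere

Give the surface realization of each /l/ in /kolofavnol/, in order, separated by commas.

Occurrence 1 (position 3): between two vowels → [ɫ].
Occurrence 2 (position 10): no conditioning environment matches → elsewhere allophone [l].

[ɫ], [l]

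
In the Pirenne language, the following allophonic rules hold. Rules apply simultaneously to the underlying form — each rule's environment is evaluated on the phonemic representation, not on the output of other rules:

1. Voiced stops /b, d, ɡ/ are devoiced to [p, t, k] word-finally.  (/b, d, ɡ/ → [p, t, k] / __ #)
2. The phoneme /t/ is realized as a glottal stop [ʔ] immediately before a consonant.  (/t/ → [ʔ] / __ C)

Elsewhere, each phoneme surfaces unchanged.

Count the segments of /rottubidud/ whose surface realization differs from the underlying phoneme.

2

Segments that undergo a rule: /t/ → [ʔ] (rule 2); /d/ → [t] (rule 1).
All other segments surface unchanged.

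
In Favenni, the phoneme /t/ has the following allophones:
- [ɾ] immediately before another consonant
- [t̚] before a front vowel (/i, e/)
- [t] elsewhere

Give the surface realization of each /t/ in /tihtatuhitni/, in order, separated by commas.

[t̚], [t], [t], [ɾ]

Occurrence 1 (position 1): before a front vowel (/i, e/) → [t̚].
Occurrence 2 (position 4): no conditioning environment matches → elsewhere allophone [t].
Occurrence 3 (position 6): no conditioning environment matches → elsewhere allophone [t].
Occurrence 4 (position 10): immediately before another consonant → [ɾ].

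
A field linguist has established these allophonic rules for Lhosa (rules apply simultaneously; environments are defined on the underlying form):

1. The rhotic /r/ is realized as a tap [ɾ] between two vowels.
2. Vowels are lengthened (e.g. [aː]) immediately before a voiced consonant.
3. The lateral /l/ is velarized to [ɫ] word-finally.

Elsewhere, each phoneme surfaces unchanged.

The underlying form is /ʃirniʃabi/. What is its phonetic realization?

/i/ (between /ʃ/ and /r/) occurs before a voiced consonant → [iː] by rule 2.
/r/ — between /i/ and /n/; rule 1 does not apply here → [r].
/i/ (between /n/ and /ʃ/) fails the environment for rule 2, so it stays [i].
Rule 2 applies to /a/ (between /ʃ/ and /b/: before a voiced consonant) → [aː].
/i/ (word-final) fails the environment for rule 2, so it stays [i].

[ʃiːrniʃaːbi]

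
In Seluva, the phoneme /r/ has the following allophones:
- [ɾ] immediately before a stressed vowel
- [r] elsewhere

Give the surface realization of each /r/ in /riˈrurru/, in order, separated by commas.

[r], [ɾ], [r], [r]

Occurrence 1 (position 1): no conditioning environment matches → elsewhere allophone [r].
Occurrence 2 (position 3): immediately before a stressed vowel → [ɾ].
Occurrence 3 (position 5): no conditioning environment matches → elsewhere allophone [r].
Occurrence 4 (position 6): no conditioning environment matches → elsewhere allophone [r].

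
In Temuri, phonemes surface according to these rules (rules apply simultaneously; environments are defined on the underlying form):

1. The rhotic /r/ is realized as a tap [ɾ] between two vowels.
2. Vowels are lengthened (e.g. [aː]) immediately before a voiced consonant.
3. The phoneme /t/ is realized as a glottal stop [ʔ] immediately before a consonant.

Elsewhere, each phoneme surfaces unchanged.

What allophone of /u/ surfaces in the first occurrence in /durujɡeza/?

[uː]

/u/ — between /d/ and /r/, before a voiced consonant — surfaces as [uː] (rule 2).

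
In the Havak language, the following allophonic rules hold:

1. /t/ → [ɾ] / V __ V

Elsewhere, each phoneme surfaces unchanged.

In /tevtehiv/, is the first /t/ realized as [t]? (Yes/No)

/t/ — word-initial; rule 1 does not apply here → [t].
The actual realization is [t], which matches [t].

Yes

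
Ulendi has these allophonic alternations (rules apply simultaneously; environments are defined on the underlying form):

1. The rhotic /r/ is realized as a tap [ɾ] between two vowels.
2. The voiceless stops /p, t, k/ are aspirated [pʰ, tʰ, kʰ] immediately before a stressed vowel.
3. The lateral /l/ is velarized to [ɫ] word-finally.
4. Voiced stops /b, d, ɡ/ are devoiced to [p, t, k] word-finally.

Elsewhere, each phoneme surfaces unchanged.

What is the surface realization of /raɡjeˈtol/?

/r/ — word-initial; rule 1 does not apply here → [r].
/ɡ/ (between /a/ and /j/): rule 4 targets it, but not word-finally → unchanged [ɡ].
Rule 2 applies to /t/ (between /e/ and /o/: immediately before a stressed vowel) → [tʰ].
/l/ meets the environment for rule 3 (word-finally) → [ɫ].

[raɡjeˈtʰoɫ]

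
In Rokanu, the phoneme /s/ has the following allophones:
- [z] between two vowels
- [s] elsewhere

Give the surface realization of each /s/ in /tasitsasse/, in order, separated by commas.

[z], [s], [s], [s]

Occurrence 1 (position 3): between two vowels → [z].
Occurrence 2 (position 6): no conditioning environment matches → elsewhere allophone [s].
Occurrence 3 (position 8): no conditioning environment matches → elsewhere allophone [s].
Occurrence 4 (position 9): no conditioning environment matches → elsewhere allophone [s].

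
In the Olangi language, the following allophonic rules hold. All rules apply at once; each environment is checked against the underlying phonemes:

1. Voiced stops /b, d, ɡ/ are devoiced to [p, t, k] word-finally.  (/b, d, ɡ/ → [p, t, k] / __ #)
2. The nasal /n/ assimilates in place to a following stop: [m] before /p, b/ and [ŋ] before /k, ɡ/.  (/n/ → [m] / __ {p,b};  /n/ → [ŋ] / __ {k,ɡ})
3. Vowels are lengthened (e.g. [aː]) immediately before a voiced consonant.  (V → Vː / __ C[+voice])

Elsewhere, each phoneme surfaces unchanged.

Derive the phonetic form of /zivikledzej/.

/i/ — between /z/ and /v/, before a voiced consonant — surfaces as [iː] (rule 3).
/i/ (between /v/ and /k/): rule 3 targets it, but not before a voiced consonant → unchanged [i].
/e/ (between /l/ and /d/) occurs before a voiced consonant → [eː] by rule 3.
/d/ (between /e/ and /z/) is in the target of rule 1 but the environment (word-finally) is not met → [d].
Rule 3 applies to /e/ (between /z/ and /j/: before a voiced consonant) → [eː].

[ziːvikleːdzeːj]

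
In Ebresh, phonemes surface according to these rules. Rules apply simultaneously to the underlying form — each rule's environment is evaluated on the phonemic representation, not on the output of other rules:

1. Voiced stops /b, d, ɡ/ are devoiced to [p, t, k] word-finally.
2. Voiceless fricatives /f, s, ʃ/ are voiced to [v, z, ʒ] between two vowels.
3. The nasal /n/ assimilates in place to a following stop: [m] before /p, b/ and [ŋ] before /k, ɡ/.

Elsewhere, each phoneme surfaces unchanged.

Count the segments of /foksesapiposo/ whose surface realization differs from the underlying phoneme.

Segments that undergo a rule: /s/ → [z] (rule 2); /s/ → [z] (rule 2).
All other segments surface unchanged.

2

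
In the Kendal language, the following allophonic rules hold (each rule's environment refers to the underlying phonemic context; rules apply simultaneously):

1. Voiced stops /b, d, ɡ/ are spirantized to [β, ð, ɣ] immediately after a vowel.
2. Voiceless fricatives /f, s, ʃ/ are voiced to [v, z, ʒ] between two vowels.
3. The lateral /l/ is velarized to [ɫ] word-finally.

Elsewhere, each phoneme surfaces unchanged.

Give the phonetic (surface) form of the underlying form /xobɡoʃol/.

/x/ stays [x].
/o/ (between /x/ and /b/): no rule targets it → [o].
/b/ (between /o/ and /ɡ/): immediately after a vowel, so rule 1 applies → [β].
/ɡ/ (between /b/ and /o/): rule 1 targets it, but not immediately after a vowel → unchanged [ɡ].
/o/ (between /ɡ/ and /ʃ/) is unaffected → [o].
/ʃ/ (between /o/ and /o/) occurs between two vowels → [ʒ] by rule 2.
/o/ — not in any rule's target class → [o].
Rule 3 applies to /l/ (word-final: word-finally) → [ɫ].

[xoβɡoʒoɫ]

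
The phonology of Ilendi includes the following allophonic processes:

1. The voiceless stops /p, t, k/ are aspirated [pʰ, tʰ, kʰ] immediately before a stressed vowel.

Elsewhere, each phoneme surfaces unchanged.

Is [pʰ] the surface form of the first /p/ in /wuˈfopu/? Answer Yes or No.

No

/p/ (between /o/ and /u/): rule 1 targets it, but not immediately before a stressed vowel → unchanged [p].
The actual realization is [p], not [pʰ].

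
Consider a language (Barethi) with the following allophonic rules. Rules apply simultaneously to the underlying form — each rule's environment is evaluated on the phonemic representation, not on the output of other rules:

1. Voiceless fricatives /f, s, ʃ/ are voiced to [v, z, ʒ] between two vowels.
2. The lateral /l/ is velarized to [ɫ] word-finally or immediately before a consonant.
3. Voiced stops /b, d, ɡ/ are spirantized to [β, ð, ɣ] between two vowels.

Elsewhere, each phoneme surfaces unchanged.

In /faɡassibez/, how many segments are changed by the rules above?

2

Segments that undergo a rule: /ɡ/ → [ɣ] (rule 3); /b/ → [β] (rule 3).
All other segments surface unchanged.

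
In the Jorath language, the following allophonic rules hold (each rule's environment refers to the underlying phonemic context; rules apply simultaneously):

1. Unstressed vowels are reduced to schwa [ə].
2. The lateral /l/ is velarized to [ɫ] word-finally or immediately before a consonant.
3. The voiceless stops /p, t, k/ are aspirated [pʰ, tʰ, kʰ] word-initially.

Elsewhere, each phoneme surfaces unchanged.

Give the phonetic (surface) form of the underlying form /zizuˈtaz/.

/z/ — not in any rule's target class → [z].
/i/ — between /z/ and /z/, in an unstressed syllable — surfaces as [ə] (rule 1).
/z/ (between /i/ and /u/): no rule targets it → [z].
/u/ (between /z/ and /t/): in an unstressed syllable, so rule 1 applies → [ə].
/t/ (between /u/ and /a/) is in the target of rule 3 but the environment (word-initially) is not met → [t].
/a/ (between /t/ and /z/) fails the environment for rule 1, so it stays [a].
/z/ stays [z].

[zəzəˈtaz]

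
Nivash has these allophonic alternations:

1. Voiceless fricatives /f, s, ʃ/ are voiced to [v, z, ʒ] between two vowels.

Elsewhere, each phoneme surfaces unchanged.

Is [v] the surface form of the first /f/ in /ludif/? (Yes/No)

/f/ — word-final; rule 1 does not apply here → [f].
The actual realization is [f], not [v].

No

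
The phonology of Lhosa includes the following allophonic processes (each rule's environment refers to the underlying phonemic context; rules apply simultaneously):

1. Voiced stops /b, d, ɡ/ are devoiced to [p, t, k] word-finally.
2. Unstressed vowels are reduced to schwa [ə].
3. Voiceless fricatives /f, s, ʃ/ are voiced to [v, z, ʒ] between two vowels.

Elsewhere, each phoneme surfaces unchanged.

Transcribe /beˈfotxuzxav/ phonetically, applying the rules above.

/b/ (word-initial): rule 1 targets it, but not word-finally → unchanged [b].
/e/ (between /b/ and /f/): in an unstressed syllable, so rule 2 applies → [ə].
/f/ (between /e/ and /o/) occurs between two vowels → [v] by rule 3.
/o/ (between /f/ and /t/): rule 2 targets it, but not in an unstressed syllable → unchanged [o].
/u/ meets the environment for rule 2 (in an unstressed syllable) → [ə].
/a/ meets the environment for rule 2 (in an unstressed syllable) → [ə].

[bəˈvotxəzxəv]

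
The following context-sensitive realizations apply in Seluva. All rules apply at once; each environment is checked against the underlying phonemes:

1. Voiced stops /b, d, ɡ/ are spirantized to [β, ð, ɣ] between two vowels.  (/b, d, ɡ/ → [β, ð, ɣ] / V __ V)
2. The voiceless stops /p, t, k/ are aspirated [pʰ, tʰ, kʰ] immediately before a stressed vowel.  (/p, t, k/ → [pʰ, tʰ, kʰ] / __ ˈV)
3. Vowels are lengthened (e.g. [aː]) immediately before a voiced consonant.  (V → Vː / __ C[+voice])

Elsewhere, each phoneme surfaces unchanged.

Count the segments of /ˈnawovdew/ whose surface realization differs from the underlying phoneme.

3

Segments that undergo a rule: /a/ → [aː] (rule 3); /o/ → [oː] (rule 3); /e/ → [eː] (rule 3).
All other segments surface unchanged.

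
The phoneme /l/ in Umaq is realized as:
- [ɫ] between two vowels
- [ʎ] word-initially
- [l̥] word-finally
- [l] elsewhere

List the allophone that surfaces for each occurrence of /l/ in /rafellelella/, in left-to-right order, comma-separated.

Occurrence 1 (position 5): no conditioning environment matches → elsewhere allophone [l].
Occurrence 2 (position 6): no conditioning environment matches → elsewhere allophone [l].
Occurrence 3 (position 8): between two vowels → [ɫ].
Occurrence 4 (position 10): no conditioning environment matches → elsewhere allophone [l].
Occurrence 5 (position 11): no conditioning environment matches → elsewhere allophone [l].

[l], [l], [ɫ], [l], [l]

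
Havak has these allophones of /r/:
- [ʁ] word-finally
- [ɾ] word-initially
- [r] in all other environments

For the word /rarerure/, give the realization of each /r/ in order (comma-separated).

Occurrence 1 (position 1): word-initially → [ɾ].
Occurrence 2 (position 3): no conditioning environment matches → elsewhere allophone [r].
Occurrence 3 (position 5): no conditioning environment matches → elsewhere allophone [r].
Occurrence 4 (position 7): no conditioning environment matches → elsewhere allophone [r].

[ɾ], [r], [r], [r]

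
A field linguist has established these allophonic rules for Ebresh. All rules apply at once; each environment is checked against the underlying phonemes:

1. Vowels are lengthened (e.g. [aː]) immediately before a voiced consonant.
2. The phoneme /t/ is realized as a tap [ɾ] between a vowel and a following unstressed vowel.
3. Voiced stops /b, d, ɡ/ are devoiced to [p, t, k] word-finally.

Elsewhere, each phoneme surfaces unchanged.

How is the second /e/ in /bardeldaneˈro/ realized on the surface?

[eː]

/e/ — between /n/ and /r/, before a voiced consonant — surfaces as [eː] (rule 1).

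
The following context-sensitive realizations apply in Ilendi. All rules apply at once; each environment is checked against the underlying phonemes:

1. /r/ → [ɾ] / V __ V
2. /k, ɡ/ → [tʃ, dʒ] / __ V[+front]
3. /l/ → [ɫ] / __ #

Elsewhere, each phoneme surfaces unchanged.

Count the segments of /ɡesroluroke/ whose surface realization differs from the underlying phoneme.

3

Segments that undergo a rule: /ɡ/ → [dʒ] (rule 2); /r/ → [ɾ] (rule 1); /k/ → [tʃ] (rule 2).
All other segments surface unchanged.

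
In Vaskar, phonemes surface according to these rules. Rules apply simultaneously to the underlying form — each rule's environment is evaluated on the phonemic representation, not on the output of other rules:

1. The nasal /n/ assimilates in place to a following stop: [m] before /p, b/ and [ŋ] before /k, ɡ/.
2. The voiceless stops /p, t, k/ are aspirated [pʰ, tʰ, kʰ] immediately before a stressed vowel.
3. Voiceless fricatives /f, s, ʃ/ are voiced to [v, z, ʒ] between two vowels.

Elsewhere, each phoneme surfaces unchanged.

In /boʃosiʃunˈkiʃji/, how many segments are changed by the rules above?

Segments that undergo a rule: /ʃ/ → [ʒ] (rule 3); /s/ → [z] (rule 3); /ʃ/ → [ʒ] (rule 3); /n/ → [ŋ] (rule 1); /k/ → [kʰ] (rule 2).
All other segments surface unchanged.

5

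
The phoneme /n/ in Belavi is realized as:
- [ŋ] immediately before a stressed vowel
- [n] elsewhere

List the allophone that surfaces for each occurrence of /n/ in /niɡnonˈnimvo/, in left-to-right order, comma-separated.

Occurrence 1 (position 1): no conditioning environment matches → elsewhere allophone [n].
Occurrence 2 (position 4): no conditioning environment matches → elsewhere allophone [n].
Occurrence 3 (position 6): no conditioning environment matches → elsewhere allophone [n].
Occurrence 4 (position 7): immediately before a stressed vowel → [ŋ].

[n], [n], [n], [ŋ]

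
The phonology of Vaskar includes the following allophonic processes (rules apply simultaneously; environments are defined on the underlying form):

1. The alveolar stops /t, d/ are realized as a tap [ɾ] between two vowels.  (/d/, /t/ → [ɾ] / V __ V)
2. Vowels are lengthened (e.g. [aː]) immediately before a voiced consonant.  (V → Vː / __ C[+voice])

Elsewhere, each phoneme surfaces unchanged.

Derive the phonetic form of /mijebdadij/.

[miːjeːbdaːɾiːj]

/m/ (word-initial) is unaffected → [m].
/i/ (between /m/ and /j/): before a voiced consonant, so rule 2 applies → [iː].
/j/ (between /i/ and /e/): no rule targets it → [j].
/e/ (between /j/ and /b/) occurs before a voiced consonant → [eː] by rule 2.
/b/ — not in any rule's target class → [b].
/d/ — between /b/ and /a/; rule 1 does not apply here → [d].
/a/ (between /d/ and /d/) occurs before a voiced consonant → [aː] by rule 2.
/d/ (between /a/ and /i/) occurs between two vowels → [ɾ] by rule 1.
/i/ (between /d/ and /j/): before a voiced consonant, so rule 2 applies → [iː].
/j/ (word-final) is unaffected → [j].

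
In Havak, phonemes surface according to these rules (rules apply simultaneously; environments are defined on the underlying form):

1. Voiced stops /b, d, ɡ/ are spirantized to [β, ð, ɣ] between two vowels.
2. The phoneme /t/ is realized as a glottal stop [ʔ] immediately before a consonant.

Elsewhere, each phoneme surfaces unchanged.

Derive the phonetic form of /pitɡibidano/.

[piʔɡiβiðano]

/p/ (word-initial) is unaffected → [p].
/i/ (between /p/ and /t/): no rule targets it → [i].
Rule 2 applies to /t/ (between /i/ and /ɡ/: immediately before a consonant) → [ʔ].
/ɡ/ — between /t/ and /i/; rule 1 does not apply here → [ɡ].
/i/ stays [i].
/b/ meets the environment for rule 1 (between two vowels) → [β].
/i/ stays [i].
/d/ (between /i/ and /a/): between two vowels, so rule 1 applies → [ð].
/a/ (between /d/ and /n/): no rule targets it → [a].
/n/ — not in any rule's target class → [n].
/o/ (word-final): no rule targets it → [o].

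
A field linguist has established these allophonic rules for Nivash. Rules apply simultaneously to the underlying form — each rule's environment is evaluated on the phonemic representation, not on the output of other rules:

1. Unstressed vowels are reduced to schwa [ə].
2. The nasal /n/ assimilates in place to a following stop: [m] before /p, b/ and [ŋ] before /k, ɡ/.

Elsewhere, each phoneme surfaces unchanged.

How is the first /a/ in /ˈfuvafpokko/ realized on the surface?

/a/ meets the environment for rule 1 (in an unstressed syllable) → [ə].

[ə]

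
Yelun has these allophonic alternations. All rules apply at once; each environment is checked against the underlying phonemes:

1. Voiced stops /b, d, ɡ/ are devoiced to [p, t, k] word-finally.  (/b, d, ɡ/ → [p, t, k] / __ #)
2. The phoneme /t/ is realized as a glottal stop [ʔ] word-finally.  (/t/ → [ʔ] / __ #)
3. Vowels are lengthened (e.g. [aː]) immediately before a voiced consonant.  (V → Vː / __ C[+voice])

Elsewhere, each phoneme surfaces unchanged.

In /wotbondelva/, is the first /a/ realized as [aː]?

/a/ (word-final) is in the target of rule 3 but the environment (before a voiced consonant) is not met → [a].
The actual realization is [a], not [aː].

No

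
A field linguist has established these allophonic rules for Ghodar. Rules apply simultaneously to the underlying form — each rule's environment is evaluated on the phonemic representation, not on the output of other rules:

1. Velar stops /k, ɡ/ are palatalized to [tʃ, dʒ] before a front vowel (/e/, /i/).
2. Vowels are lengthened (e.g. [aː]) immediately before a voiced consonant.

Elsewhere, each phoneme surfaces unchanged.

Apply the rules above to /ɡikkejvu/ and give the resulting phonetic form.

[dʒiktʃeːjvu]

/ɡ/ meets the environment for rule 1 (before a front vowel) → [dʒ].
/i/ (between /ɡ/ and /k/): rule 2 targets it, but not before a voiced consonant → unchanged [i].
/k/ (between /i/ and /k/) is in the target of rule 1 but the environment (before a front vowel) is not met → [k].
Rule 1 applies to /k/ (between /k/ and /e/: before a front vowel) → [tʃ].
/e/ (between /k/ and /j/): before a voiced consonant, so rule 2 applies → [eː].
/u/ (word-final) is in the target of rule 2 but the environment (before a voiced consonant) is not met → [u].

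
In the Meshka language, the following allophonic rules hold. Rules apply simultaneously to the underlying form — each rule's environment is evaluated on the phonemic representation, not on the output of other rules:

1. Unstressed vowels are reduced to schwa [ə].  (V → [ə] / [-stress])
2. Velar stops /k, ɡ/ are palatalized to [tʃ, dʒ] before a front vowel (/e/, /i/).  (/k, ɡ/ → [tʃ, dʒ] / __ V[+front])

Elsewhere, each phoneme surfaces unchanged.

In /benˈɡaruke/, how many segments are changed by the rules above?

Segments that undergo a rule: /e/ → [ə] (rule 1); /u/ → [ə] (rule 1); /k/ → [tʃ] (rule 2); /e/ → [ə] (rule 1).
All other segments surface unchanged.

4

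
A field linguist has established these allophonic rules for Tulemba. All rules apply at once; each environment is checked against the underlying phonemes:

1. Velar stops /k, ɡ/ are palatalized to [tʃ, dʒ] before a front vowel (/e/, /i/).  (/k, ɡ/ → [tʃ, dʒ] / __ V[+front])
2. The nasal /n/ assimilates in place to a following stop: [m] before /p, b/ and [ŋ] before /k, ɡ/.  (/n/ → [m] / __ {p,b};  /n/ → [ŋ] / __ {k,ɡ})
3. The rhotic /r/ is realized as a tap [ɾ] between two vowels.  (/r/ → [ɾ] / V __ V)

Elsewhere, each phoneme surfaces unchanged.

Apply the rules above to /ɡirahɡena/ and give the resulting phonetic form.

/ɡ/ — word-initial, before a front vowel — surfaces as [dʒ] (rule 1).
/r/ (between /i/ and /a/) occurs between two vowels → [ɾ] by rule 3.
Rule 1 applies to /ɡ/ (between /h/ and /e/: before a front vowel) → [dʒ].
/n/ — between /e/ and /a/; rule 2 does not apply here → [n].

[dʒiɾahdʒena]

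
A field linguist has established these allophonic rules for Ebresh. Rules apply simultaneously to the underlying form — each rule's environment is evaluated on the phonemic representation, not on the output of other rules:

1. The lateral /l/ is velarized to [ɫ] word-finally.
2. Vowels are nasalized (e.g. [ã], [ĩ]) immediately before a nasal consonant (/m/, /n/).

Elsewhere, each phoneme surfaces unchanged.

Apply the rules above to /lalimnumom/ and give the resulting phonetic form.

/l/ (word-initial) fails the environment for rule 1, so it stays [l].
/a/ (between /l/ and /l/) fails the environment for rule 2, so it stays [a].
/l/ (between /a/ and /i/) is in the target of rule 1 but the environment (word-finally) is not met → [l].
/i/ meets the environment for rule 2 (before a nasal consonant) → [ĩ].
/m/ (between /i/ and /n/) is unaffected → [m].
/n/ (between /m/ and /u/): no rule targets it → [n].
/u/ (between /n/ and /m/): before a nasal consonant, so rule 2 applies → [ũ].
/m/ — not in any rule's target class → [m].
Rule 2 applies to /o/ (between /m/ and /m/: before a nasal consonant) → [õ].
/m/ (word-final): no rule targets it → [m].

[lalĩmnũmõm]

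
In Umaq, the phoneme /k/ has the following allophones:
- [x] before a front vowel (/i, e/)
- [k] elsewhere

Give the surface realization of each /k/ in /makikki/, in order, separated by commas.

Occurrence 1 (position 3): before a front vowel (/i, e/) → [x].
Occurrence 2 (position 5): no conditioning environment matches → elsewhere allophone [k].
Occurrence 3 (position 6): before a front vowel (/i, e/) → [x].

[x], [k], [x]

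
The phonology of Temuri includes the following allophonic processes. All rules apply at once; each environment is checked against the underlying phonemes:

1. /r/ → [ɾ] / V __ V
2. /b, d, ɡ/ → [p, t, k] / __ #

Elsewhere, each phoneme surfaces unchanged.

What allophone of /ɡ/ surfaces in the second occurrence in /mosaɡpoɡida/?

/ɡ/ (between /o/ and /i/) fails the environment for rule 2, so it stays [ɡ].

[ɡ]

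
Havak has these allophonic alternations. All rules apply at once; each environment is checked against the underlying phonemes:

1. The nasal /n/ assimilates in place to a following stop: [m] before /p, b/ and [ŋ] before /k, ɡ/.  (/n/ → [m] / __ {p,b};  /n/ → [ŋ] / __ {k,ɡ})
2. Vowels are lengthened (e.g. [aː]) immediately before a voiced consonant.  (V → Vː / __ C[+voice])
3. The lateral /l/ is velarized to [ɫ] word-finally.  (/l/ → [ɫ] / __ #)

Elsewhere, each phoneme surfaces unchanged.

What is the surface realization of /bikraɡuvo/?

/i/ (between /b/ and /k/) is in the target of rule 2 but the environment (before a voiced consonant) is not met → [i].
/a/ (between /r/ and /ɡ/): before a voiced consonant, so rule 2 applies → [aː].
/u/ meets the environment for rule 2 (before a voiced consonant) → [uː].
/o/ (word-final): rule 2 targets it, but not before a voiced consonant → unchanged [o].

[bikraːɡuːvo]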